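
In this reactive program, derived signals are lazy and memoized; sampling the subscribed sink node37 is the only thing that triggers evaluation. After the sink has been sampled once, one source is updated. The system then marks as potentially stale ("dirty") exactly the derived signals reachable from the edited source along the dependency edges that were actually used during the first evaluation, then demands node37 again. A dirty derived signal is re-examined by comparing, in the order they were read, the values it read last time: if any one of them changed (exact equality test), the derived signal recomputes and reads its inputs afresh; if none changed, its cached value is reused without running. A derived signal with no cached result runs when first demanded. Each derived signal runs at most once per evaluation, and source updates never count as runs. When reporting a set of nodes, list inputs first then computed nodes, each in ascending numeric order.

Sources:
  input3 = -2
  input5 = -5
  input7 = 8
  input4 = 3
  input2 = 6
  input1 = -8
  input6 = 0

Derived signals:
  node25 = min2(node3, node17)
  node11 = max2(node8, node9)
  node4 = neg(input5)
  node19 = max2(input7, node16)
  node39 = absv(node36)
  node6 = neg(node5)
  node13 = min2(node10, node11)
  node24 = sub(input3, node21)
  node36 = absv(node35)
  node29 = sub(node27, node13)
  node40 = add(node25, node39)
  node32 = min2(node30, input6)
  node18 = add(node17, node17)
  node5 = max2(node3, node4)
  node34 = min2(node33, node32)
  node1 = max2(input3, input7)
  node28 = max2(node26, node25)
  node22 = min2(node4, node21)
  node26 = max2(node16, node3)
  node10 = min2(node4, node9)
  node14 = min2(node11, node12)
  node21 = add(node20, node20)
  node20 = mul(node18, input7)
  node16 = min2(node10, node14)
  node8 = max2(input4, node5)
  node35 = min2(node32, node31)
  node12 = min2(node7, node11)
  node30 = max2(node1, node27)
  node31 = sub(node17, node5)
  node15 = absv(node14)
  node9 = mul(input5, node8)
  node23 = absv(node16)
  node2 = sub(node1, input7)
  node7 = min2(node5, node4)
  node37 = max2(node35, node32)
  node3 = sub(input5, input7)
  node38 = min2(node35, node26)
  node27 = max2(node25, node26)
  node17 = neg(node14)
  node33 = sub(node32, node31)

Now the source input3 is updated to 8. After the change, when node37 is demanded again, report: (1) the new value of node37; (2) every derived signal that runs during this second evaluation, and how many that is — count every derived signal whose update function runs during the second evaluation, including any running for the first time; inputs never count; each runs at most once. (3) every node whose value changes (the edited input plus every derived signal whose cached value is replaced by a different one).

First demand of the output computes:
  node1 = max2(-2, 8) = 8
  node3 = sub(-5, 8) = -13
  node4 = neg(-5) = 5
  node5 = max2(-13, 5) = 5
  node7 = min2(5, 5) = 5
  node8 = max2(3, 5) = 5
  node9 = mul(-5, 5) = -25
  node10 = min2(5, -25) = -25
  node11 = max2(5, -25) = 5
  node12 = min2(5, 5) = 5
  node14 = min2(5, 5) = 5
  node16 = min2(-25, 5) = -25
  node17 = neg(5) = -5
  node25 = min2(-13, -5) = -13
  node26 = max2(-25, -13) = -13
  node27 = max2(-13, -13) = -13
  node30 = max2(8, -13) = 8
  node31 = sub(-5, 5) = -10
  node32 = min2(8, 0) = 0
  node35 = min2(0, -10) = -10
  node37 = max2(-10, 0) = 0

After the edit, cleaning proceeds:
  node1: a read changed (input3 -2->8) — executes, giving 8 — identical to its old value.
  node30: dirty, but its reads are unchanged (node1 unchanged, node27 unchanged); cached 8 stands.
  node32: dirty, but its reads are unchanged (node30 unchanged, input6 unchanged); cached 0 stands.
  node35: dirty, but its reads are unchanged (node32 unchanged, node31 unchanged); cached -10 stands.
  node37: dirty, but its reads are unchanged (node35 unchanged, node32 unchanged); cached 0 stands.

Note the absorption at node1: it re-runs yet its value is the same, leaving the output's value untouched.

Demanding node37 again yields 0.
1 derived signals run: node1.
The nodes whose values change: input3.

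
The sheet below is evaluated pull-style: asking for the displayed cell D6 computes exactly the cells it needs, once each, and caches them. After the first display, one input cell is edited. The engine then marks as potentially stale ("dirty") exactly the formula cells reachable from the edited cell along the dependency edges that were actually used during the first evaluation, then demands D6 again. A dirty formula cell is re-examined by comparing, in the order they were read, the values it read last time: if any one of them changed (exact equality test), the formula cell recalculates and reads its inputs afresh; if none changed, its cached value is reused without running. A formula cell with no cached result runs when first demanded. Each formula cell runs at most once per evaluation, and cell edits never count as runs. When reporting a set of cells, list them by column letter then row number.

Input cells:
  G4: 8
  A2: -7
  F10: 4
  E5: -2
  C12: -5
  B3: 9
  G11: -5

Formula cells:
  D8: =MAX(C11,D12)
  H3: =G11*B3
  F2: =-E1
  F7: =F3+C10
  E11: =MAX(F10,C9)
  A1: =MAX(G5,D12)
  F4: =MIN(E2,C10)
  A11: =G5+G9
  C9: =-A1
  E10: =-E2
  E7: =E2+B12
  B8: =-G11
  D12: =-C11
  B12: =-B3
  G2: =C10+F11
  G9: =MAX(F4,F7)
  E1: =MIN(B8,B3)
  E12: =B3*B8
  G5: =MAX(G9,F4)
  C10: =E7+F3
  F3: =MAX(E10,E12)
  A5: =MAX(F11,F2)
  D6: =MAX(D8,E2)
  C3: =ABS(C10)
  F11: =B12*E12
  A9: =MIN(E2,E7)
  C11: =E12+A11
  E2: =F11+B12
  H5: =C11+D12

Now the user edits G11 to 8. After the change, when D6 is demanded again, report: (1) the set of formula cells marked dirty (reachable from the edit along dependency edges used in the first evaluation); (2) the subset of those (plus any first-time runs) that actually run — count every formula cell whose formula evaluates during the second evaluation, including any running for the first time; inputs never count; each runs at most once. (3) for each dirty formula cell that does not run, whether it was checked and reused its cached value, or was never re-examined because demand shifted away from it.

The edit dirties: A11, B8, C10, C11, D6, D8, D12, E2, E7, E10, E12, F3, F4, F7, F11, G5, G9.
17 formula cells run: A11, B8, C10, C11, D6, D8, D12, E2, E7, E10, E12, F3, F4, F7, F11, G5, G9.
No dirty formula cell escaped a run.

First demand of the output computes:
  B8 = -(-5) = 5
  B12 = -(9) = -9
  E12 = 9 * 5 = 45
  F11 = -9 * 45 = -405
  E2 = -405 + -9 = -414
  E7 = -414 + -9 = -423
  E10 = -(-414) = 414
  F3 = MAX(414, 45) = 414
  C10 = -423 + 414 = -9
  F4 = MIN(-414, -9) = -414
  F7 = 414 + -9 = 405
  G9 = MAX(-414, 405) = 405
  G5 = MAX(405, -414) = 405
  A11 = 405 + 405 = 810
  C11 = 45 + 810 = 855
  D12 = -(855) = -855
  D8 = MAX(855, -855) = 855
  D6 = MAX(855, -414) = 855

After the edit, cleaning proceeds:
  B8: a read changed (G11 -5->8) — executes, giving -8.
  E12: a read changed (B8 5->-8) — executes, giving -72.
  F11: a read changed (E12 45->-72) — executes, giving 648.
  E2: a read changed (F11 -405->648) — executes, giving 639.
  E7: a read changed (E2 -414->639) — executes, giving 630.
  E10: a read changed (E2 -414->639) — executes, giving -639.
  F3: a read changed (E10 414->-639; E12 45->-72) — executes, giving -72.
  C10: a read changed (E7 -423->630; F3 414->-72) — executes, giving 558.
  F4: a read changed (E2 -414->639; C10 -9->558) — executes, giving 558.
  F7: a read changed (F3 414->-72; C10 -9->558) — executes, giving 486.
  G9: a read changed (F4 -414->558; F7 405->486) — executes, giving 558.
  G5: a read changed (G9 405->558; F4 -414->558) — executes, giving 558.
  A11: a read changed (G5 405->558; G9 405->558) — executes, giving 1116.
  C11: a read changed (E12 45->-72; A11 810->1116) — executes, giving 1044.
  D12: a read changed (C11 855->1044) — executes, giving -1044.
  D8: a read changed (C11 855->1044; D12 -855->-1044) — executes, giving 1044.
  D6: a read changed (D8 855->1044; E2 -414->639) — executes, giving 1044.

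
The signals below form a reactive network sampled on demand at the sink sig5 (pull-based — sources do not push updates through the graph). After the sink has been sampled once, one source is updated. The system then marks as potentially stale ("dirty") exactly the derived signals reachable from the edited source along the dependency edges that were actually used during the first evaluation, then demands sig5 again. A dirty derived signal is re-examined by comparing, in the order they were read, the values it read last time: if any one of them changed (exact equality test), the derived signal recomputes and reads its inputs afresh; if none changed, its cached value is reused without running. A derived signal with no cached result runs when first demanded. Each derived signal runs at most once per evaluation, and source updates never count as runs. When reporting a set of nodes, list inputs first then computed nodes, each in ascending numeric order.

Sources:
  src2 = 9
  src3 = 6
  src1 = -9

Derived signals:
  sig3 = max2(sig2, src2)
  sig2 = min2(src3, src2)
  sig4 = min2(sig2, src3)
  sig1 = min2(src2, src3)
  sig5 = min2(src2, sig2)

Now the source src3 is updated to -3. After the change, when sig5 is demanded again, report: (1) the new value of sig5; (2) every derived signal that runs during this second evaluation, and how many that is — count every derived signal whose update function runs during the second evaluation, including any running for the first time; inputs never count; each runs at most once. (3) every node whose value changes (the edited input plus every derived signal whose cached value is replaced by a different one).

Initial pass — values computed on the first demand:
  sig2 = min2(6, 9) = 6
  sig5 = min2(9, 6) = 6

Second demand — change propagation:
  sig2: re-runs because src3 6->-3; new result -3.
  sig5: re-runs because sig2 6->-3; new result -3.

sig5 now evaluates to -3.
Run set: sig2, sig5 (2 run).
Changed values: src3, sig2, sig5.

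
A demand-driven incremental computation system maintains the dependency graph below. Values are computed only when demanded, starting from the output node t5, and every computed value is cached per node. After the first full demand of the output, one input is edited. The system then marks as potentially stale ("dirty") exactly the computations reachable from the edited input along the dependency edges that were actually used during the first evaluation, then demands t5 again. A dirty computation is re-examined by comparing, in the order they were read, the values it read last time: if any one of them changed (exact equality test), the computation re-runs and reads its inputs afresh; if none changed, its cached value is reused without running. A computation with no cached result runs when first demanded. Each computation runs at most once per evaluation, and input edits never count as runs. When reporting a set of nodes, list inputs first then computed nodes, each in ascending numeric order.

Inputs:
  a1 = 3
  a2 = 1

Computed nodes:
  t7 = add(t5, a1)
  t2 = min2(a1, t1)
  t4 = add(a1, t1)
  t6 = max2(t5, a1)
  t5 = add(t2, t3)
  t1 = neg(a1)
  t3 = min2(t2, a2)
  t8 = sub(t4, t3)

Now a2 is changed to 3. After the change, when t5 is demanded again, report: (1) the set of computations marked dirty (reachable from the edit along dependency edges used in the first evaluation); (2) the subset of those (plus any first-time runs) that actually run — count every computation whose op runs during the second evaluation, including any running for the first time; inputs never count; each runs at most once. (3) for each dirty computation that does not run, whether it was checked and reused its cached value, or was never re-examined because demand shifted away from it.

First evaluation (everything demanded from the output):
  t1 = neg(3) = -3
  t2 = min2(3, -3) = -3
  t3 = min2(-3, 1) = -3
  t5 = add(-3, -3) = -6

Propagation after the edit:
  t3: runs — a2 1->3; result -3 (same value as before).
  t5: checked — values it read are unchanged (t2 unchanged, t3 unchanged); reused cached -6 without running.

Key observation: the change is absorbed at t3 — it re-runs but produces the same value, and the output's value is unchanged.

Marked dirty: t3, t5.
Computations that run: t3 — 1 in total.
Checked but reused from cache: t5.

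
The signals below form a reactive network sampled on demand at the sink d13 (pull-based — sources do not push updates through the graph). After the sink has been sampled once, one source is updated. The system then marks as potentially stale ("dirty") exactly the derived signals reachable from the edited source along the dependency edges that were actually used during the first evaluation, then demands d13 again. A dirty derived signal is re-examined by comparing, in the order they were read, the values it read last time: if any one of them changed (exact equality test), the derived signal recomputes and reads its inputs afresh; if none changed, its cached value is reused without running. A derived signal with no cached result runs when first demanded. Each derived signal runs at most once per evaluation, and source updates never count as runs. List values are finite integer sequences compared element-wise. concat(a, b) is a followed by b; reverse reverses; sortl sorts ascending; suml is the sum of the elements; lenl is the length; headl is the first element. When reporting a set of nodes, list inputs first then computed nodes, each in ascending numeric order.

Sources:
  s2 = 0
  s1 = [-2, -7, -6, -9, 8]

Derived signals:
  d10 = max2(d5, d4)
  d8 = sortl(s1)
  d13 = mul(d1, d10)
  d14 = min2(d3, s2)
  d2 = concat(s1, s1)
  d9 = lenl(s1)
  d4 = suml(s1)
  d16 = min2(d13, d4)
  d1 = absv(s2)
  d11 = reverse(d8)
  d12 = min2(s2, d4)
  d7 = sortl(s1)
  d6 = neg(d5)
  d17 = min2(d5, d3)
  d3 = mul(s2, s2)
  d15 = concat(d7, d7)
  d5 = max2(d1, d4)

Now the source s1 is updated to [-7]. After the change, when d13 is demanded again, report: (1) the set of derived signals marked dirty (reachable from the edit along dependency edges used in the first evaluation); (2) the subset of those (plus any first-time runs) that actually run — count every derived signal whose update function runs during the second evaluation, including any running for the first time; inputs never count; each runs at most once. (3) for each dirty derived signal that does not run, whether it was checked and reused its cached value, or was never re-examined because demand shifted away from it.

Dirty set: d4, d5, d10, d13.
Run set: d4, d5, d10 (3 run).
Re-examined without running (cache reused): d13.
The important point: at d13 every value read last time is unchanged, so the dirty flag clears without a run.

Initial pass — values computed on the first demand:
  d1 = absv(0) = 0
  d4 = suml([-2, -7, -6, -9, 8]) = -16
  d5 = max2(0, -16) = 0
  d10 = max2(0, -16) = 0
  d13 = mul(0, 0) = 0

Second demand — change propagation:
  d4: re-runs because s1 [-2, -7, -6, -9, 8]->[-7]; new result -7.
  d5: re-runs because d4 -16->-7; new result 0 (unchanged).
  d10: re-runs because d4 -16->-7; new result 0 (unchanged).
  d13: re-examined; everything it read last time is the same (d1 unchanged, d10 unchanged) — cache 0 kept, no run.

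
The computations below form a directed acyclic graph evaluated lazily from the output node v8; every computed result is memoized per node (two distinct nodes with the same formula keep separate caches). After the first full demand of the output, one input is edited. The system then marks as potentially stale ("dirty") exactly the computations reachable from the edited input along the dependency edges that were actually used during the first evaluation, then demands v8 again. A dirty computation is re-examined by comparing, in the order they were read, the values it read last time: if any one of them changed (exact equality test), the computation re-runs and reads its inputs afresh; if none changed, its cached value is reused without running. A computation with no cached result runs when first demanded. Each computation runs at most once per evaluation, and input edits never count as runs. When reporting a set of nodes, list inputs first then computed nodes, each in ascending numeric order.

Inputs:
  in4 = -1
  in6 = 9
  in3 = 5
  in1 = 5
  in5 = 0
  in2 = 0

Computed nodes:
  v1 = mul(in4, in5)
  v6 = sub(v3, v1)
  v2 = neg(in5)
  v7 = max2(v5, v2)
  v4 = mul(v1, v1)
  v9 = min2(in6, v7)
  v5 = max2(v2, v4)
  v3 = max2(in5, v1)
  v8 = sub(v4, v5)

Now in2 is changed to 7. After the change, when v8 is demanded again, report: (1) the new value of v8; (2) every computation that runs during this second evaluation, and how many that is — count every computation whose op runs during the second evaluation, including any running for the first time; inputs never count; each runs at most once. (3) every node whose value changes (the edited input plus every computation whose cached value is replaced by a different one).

Demanding v8 again yields 0.
0 computations run: none.
The nodes whose values change: in2.
Note the shortcut — nothing in the graph depends on in2 at all, so no recomputation happens.

First demand of the output computes:
  v1 = mul(-1, 0) = 0
  v2 = neg(0) = 0
  v4 = mul(0, 0) = 0
  v5 = max2(0, 0) = 0
  v8 = sub(0, 0) = 0

After the edit, cleaning proceeds:
  no node depends on in2 at all; the second demand re-runs nothing.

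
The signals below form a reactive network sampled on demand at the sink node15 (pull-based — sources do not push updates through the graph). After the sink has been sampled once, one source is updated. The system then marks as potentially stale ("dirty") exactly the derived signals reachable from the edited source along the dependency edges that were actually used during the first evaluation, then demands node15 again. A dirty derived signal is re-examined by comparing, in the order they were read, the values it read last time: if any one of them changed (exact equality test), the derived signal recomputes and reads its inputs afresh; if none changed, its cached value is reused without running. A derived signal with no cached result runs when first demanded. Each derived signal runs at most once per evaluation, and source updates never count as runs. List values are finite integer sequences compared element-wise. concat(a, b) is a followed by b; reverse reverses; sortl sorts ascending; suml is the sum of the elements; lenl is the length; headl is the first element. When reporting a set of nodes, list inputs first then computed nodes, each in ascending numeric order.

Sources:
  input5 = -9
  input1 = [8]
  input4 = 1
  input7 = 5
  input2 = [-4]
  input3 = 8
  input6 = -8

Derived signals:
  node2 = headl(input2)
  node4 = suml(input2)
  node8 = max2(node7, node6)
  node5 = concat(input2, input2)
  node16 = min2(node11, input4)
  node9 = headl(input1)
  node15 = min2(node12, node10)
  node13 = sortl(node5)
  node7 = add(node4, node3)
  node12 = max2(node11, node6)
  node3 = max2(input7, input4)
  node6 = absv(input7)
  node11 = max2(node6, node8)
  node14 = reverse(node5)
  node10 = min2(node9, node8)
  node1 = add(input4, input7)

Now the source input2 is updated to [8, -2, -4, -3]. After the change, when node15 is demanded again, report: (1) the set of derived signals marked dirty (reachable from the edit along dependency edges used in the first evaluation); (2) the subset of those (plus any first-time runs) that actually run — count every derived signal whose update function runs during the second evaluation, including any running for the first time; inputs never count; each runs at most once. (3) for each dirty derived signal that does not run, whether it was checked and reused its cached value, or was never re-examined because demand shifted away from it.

Dirty set: node4, node7, node8, node10, node11, node12, node15.
Run set: node4, node7, node8 (3 run).
Re-examined without running (cache reused): node10, node11, node12, node15.
The important point: node8 recomputes to an identical value, and the output ends up unchanged.

Initial pass — values computed on the first demand:
  node3 = max2(5, 1) = 5
  node4 = suml([-4]) = -4
  node6 = absv(5) = 5
  node7 = add(-4, 5) = 1
  node8 = max2(1, 5) = 5
  node9 = headl([8]) = 8
  node10 = min2(8, 5) = 5
  node11 = max2(5, 5) = 5
  node12 = max2(5, 5) = 5
  node15 = min2(5, 5) = 5

Second demand — change propagation:
  node4: re-runs because input2 [-4]->[8, -2, -4, -3]; new result -1.
  node7: re-runs because node4 -4->-1; new result 4.
  node8: re-runs because node7 1->4; new result 5 (unchanged).
  node10: re-examined; everything it read last time is the same (node9 unchanged, node8 unchanged) — cache 5 kept, no run.
  node11: re-examined; everything it read last time is the same (node6 unchanged, node8 unchanged) — cache 5 kept, no run.
  node12: re-examined; everything it read last time is the same (node11 unchanged, node6 unchanged) — cache 5 kept, no run.
  node15: re-examined; everything it read last time is the same (node12 unchanged, node10 unchanged) — cache 5 kept, no run.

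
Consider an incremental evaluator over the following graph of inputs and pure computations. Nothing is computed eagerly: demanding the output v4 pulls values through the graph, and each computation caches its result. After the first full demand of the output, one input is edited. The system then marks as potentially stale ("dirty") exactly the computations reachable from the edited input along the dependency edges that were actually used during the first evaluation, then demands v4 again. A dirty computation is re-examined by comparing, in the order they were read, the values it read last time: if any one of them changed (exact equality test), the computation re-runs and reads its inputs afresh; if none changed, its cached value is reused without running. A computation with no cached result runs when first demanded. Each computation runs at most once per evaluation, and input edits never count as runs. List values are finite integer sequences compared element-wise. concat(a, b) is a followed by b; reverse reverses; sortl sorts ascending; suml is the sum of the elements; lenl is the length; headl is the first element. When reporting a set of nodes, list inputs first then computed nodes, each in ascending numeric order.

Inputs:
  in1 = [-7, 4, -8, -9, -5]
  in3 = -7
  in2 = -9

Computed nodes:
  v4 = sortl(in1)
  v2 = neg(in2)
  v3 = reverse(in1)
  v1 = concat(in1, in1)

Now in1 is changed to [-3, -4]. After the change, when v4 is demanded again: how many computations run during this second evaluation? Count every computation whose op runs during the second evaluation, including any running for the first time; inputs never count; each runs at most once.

Initial pass — values computed on the first demand:
  v4 = sortl([-7, 4, -8, -9, -5]) = [-9, -8, -7, -5, 4]

Second demand — change propagation:
  v4: re-runs because in1 [-7, 4, -8, -9, -5]->[-3, -4]; new result [-4, -3].

Run set: v4 (1 run).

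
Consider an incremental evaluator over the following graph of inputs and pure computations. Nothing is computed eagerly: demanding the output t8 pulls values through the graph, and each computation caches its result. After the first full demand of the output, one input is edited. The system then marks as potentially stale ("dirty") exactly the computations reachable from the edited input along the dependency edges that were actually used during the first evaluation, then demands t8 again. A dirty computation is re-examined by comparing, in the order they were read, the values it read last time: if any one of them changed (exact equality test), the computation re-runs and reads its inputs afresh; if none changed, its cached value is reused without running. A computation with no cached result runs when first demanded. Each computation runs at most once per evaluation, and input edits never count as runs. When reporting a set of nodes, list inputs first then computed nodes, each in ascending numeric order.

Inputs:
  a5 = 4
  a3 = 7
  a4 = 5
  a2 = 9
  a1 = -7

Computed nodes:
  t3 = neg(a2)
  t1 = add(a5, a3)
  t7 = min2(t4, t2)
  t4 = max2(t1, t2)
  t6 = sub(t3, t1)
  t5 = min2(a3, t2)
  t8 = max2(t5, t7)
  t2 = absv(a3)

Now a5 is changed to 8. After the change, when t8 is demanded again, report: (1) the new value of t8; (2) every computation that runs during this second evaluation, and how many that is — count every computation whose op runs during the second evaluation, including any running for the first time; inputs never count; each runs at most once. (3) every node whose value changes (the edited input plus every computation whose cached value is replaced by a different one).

t8 now evaluates to 7.
Run set: t1, t4, t7 (3 run).
Changed values: a5, t1, t4.
The important point: t7 recomputes to an identical value, and the output ends up unchanged.

Initial pass — values computed on the first demand:
  t1 = add(4, 7) = 11
  t2 = absv(7) = 7
  t4 = max2(11, 7) = 11
  t5 = min2(7, 7) = 7
  t7 = min2(11, 7) = 7
  t8 = max2(7, 7) = 7

Second demand — change propagation:
  t1: re-runs because a5 4->8; new result 15.
  t4: re-runs because t1 11->15; new result 15.
  t7: re-runs because t4 11->15; new result 7 (unchanged).
  t8: re-examined; everything it read last time is the same (t5 unchanged, t7 unchanged) — cache 7 kept, no run.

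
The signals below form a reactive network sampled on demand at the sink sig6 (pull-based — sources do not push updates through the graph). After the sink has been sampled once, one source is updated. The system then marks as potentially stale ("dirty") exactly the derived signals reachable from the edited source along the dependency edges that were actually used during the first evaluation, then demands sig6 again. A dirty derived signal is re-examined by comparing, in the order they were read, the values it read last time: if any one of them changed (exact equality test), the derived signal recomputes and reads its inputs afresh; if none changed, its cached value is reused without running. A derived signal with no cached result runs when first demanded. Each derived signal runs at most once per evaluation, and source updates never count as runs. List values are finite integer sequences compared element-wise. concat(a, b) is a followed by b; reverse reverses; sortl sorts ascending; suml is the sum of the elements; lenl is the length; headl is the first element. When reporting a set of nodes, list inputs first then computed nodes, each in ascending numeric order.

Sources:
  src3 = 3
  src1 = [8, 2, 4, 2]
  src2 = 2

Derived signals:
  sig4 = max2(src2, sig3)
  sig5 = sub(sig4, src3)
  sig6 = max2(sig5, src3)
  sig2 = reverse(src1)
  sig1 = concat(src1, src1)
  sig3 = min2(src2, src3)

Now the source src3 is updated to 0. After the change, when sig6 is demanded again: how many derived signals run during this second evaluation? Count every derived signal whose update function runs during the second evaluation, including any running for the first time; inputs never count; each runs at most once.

Run set: sig3, sig4, sig5, sig6 (4 run).

Initial pass — values computed on the first demand:
  sig3 = min2(2, 3) = 2
  sig4 = max2(2, 2) = 2
  sig5 = sub(2, 3) = -1
  sig6 = max2(-1, 3) = 3

Second demand — change propagation:
  sig3: re-runs because src3 3->0; new result 0.
  sig4: re-runs because sig3 2->0; new result 2 (unchanged).
  sig5: re-runs because src3 3->0; new result 2.
  sig6: re-runs because sig5 -1->2; src3 3->0; new result 2.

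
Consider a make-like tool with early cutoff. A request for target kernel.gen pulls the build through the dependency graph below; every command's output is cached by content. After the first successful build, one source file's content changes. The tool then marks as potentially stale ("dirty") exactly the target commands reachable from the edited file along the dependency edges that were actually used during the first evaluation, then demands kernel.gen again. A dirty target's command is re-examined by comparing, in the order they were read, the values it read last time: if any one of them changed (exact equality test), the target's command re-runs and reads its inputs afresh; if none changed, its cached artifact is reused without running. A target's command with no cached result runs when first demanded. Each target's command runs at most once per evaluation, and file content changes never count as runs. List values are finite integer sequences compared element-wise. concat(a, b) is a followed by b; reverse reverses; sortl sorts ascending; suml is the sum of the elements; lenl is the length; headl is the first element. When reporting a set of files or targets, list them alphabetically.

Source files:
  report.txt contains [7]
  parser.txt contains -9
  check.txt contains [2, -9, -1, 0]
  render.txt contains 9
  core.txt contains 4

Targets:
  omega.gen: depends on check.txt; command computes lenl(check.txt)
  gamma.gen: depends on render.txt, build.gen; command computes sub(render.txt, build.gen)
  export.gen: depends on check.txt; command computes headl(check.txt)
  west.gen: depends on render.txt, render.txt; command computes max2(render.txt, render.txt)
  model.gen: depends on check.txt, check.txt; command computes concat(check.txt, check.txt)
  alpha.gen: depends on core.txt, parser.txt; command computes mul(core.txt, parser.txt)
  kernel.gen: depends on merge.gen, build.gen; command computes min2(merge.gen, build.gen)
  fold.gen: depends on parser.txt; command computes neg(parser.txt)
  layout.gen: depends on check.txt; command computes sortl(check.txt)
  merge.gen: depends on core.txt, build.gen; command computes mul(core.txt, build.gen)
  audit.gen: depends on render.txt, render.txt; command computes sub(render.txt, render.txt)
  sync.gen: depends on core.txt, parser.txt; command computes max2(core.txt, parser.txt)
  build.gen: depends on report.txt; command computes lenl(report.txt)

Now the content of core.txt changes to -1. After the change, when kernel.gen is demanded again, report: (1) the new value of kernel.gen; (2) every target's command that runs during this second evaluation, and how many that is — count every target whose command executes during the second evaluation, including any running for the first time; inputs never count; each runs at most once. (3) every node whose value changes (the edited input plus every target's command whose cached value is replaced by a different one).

Demanding kernel.gen again yields -1.
2 target commands run: kernel.gen, merge.gen.
The nodes whose values change: core.txt, kernel.gen, merge.gen.

First demand of the output computes:
  build.gen = lenl([7]) = 1
  merge.gen = mul(4, 1) = 4
  kernel.gen = min2(4, 1) = 1

After the edit, cleaning proceeds:
  merge.gen: a read changed (core.txt 4->-1) — executes, giving -1.
  kernel.gen: a read changed (merge.gen 4->-1) — executes, giving -1.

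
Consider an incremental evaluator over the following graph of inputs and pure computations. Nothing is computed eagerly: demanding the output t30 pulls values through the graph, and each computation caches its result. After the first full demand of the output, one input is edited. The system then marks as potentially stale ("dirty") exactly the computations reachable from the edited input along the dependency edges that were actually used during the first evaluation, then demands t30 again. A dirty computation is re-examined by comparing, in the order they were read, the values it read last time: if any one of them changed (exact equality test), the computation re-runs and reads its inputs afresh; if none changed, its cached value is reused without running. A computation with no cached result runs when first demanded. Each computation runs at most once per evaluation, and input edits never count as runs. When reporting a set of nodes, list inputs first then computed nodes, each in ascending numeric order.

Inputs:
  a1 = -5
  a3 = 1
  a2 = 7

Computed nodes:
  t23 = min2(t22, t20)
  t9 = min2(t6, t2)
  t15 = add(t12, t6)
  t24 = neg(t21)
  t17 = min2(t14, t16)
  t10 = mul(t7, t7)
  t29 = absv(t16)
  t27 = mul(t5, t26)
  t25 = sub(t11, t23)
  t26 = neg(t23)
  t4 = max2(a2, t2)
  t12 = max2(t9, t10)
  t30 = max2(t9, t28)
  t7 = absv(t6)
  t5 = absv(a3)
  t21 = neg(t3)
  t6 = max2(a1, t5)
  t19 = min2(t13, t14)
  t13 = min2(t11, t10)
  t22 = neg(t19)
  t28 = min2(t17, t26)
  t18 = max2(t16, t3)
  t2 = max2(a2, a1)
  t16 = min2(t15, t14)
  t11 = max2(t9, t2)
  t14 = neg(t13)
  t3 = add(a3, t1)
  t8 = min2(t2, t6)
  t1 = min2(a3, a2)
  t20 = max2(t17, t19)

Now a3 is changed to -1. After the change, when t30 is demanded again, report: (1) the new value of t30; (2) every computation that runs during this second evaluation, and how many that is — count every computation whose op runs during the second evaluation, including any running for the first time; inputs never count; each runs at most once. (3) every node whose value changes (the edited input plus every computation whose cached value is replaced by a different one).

Initial pass — values computed on the first demand:
  t2 = max2(7, -5) = 7
  t5 = absv(1) = 1
  t6 = max2(-5, 1) = 1
  t7 = absv(1) = 1
  t9 = min2(1, 7) = 1
  t10 = mul(1, 1) = 1
  t11 = max2(1, 7) = 7
  t12 = max2(1, 1) = 1
  t13 = min2(7, 1) = 1
  t14 = neg(1) = -1
  t15 = add(1, 1) = 2
  t16 = min2(2, -1) = -1
  t17 = min2(-1, -1) = -1
  t19 = min2(1, -1) = -1
  t20 = max2(-1, -1) = -1
  t22 = neg(-1) = 1
  t23 = min2(1, -1) = -1
  t26 = neg(-1) = 1
  t28 = min2(-1, 1) = -1
  t30 = max2(1, -1) = 1

Second demand — change propagation:
  t5: re-runs because a3 1->-1; new result 1 (unchanged).
  t6: re-examined; everything it read last time is the same (a1 unchanged, t5 unchanged) — cache 1 kept, no run.
  t7: re-examined; everything it read last time is the same (t6 unchanged) — cache 1 kept, no run.
  t9: re-examined; everything it read last time is the same (t6 unchanged, t2 unchanged) — cache 1 kept, no run.
  t10: re-examined; everything it read last time is the same (t7 unchanged, t7 unchanged) — cache 1 kept, no run.
  t11: re-examined; everything it read last time is the same (t9 unchanged, t2 unchanged) — cache 7 kept, no run.
  t12: re-examined; everything it read last time is the same (t9 unchanged, t10 unchanged) — cache 1 kept, no run.
  t13: re-examined; everything it read last time is the same (t11 unchanged, t10 unchanged) — cache 1 kept, no run.
  t14: re-examined; everything it read last time is the same (t13 unchanged) — cache -1 kept, no run.
  t15: re-examined; everything it read last time is the same (t12 unchanged, t6 unchanged) — cache 2 kept, no run.
  t16: re-examined; everything it read last time is the same (t15 unchanged, t14 unchanged) — cache -1 kept, no run.
  t17: re-examined; everything it read last time is the same (t14 unchanged, t16 unchanged) — cache -1 kept, no run.
  t19: re-examined; everything it read last time is the same (t13 unchanged, t14 unchanged) — cache -1 kept, no run.
  t20: re-examined; everything it read last time is the same (t17 unchanged, t19 unchanged) — cache -1 kept, no run.
  t22: re-examined; everything it read last time is the same (t19 unchanged) — cache 1 kept, no run.
  t23: re-examined; everything it read last time is the same (t22 unchanged, t20 unchanged) — cache -1 kept, no run.
  t26: re-examined; everything it read last time is the same (t23 unchanged) — cache 1 kept, no run.
  t28: re-examined; everything it read last time is the same (t17 unchanged, t26 unchanged) — cache -1 kept, no run.
  t30: re-examined; everything it read last time is the same (t9 unchanged, t28 unchanged) — cache 1 kept, no run.

The important point: t5 recomputes to an identical value, and the output ends up unchanged.

t30 now evaluates to 1.
Run set: t5 (1 run).
Changed values: a3.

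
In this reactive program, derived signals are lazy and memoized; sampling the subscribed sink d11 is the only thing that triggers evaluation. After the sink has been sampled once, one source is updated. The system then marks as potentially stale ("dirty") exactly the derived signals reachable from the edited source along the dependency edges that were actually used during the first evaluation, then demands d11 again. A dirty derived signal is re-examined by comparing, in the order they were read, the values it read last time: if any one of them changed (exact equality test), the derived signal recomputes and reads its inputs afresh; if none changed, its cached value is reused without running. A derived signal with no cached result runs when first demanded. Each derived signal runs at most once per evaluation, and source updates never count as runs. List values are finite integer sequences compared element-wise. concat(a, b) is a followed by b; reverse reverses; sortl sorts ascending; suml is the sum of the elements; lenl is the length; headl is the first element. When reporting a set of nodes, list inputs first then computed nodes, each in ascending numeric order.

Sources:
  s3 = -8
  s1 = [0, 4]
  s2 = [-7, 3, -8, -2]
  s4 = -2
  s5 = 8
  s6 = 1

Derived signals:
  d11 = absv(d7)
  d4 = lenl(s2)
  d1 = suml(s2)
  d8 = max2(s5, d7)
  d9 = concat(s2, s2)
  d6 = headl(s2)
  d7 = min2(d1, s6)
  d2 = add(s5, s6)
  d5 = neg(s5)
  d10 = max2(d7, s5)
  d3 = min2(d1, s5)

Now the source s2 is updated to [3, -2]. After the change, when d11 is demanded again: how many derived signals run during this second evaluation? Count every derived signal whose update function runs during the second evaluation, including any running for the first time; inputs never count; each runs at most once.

3 derived signals run: d1, d7, d11.

First demand of the output computes:
  d1 = suml([-7, 3, -8, -2]) = -14
  d7 = min2(-14, 1) = -14
  d11 = absv(-14) = 14

After the edit, cleaning proceeds:
  d1: a read changed (s2 [-7, 3, -8, -2]->[3, -2]) — executes, giving 1.
  d7: a read changed (d1 -14->1) — executes, giving 1.
  d11: a read changed (d7 -14->1) — executes, giving 1.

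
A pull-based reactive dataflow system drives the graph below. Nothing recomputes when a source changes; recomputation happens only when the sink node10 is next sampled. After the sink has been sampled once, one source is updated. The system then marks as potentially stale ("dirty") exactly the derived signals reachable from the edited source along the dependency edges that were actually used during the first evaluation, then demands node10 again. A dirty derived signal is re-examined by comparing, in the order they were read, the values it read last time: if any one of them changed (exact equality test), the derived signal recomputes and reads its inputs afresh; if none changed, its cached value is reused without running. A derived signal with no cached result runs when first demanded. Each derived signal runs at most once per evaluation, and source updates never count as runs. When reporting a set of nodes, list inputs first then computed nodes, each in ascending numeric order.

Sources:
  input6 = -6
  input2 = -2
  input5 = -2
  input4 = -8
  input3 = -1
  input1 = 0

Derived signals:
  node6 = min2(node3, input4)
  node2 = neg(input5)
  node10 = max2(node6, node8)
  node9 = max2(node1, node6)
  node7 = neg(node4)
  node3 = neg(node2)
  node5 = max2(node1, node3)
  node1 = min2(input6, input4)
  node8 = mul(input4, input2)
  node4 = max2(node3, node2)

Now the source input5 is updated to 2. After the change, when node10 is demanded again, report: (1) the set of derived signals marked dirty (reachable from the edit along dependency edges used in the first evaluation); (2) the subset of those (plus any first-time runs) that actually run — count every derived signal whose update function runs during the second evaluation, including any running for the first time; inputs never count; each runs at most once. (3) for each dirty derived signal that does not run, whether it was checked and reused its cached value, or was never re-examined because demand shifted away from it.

First evaluation (everything demanded from the output):
  node2 = neg(-2) = 2
  node3 = neg(2) = -2
  node6 = min2(-2, -8) = -8
  node8 = mul(-8, -2) = 16
  node10 = max2(-8, 16) = 16

Propagation after the edit:
  node2: runs — input5 -2->2; result -2.
  node3: runs — node2 2->-2; result 2.
  node6: runs — node3 -2->2; result -8 (same value as before).
  node10: checked — values it read are unchanged (node6 unchanged, node8 unchanged); reused cached 16 without running.

Key observation: the change is absorbed at node6 — it re-runs but produces the same value, and the output's value is unchanged.

Marked dirty: node2, node3, node6, node10.
Derived signals that run: node2, node3, node6 — 3 in total.
Checked but reused from cache: node10.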